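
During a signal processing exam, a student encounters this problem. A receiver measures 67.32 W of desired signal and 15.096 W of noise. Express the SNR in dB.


SNR in decibels:
SNR = 10 * log10(Ps / Pn)
    = 10 * log10(67.32 / 15.096)
    = 10 * log10(4.4595)
    = 10 * 0.6493
    = 6.49 dB

6.49 dB


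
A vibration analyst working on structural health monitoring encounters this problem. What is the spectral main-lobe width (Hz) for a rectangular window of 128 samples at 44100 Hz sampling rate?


Main lobe width for a rectangular window:
Width = 2 * fs / N
      = 2 * 44100 / 128
      = 88200 / 128
      = 689.062 Hz

689.062 Hz


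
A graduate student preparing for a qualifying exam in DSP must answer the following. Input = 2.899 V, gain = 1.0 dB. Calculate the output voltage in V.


Output voltage from dB gain:
V_out = V_in * 10^(gain_dB / 20)
      = 2.899 * 10^(1.0 / 20)
      = 2.899 * 1.122018
      = 3.2527 V

3.2527 V


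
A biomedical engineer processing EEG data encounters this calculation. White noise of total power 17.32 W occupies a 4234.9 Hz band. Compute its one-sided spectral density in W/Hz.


Power spectral density:
PSD = P / BW
    = 17.32 / 4234.9
    = 0.00408983 W/Hz

0.00408983 W/Hz


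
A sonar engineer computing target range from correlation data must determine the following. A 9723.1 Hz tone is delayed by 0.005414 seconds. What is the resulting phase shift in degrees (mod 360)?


Phase shift from frequency and time delay:
phi = 360 * f * t_delay
    = 360 * 9723.1 * 0.005414
    = 18950.71 degrees
    mod 360 = 230.71 degrees

230.71 degrees


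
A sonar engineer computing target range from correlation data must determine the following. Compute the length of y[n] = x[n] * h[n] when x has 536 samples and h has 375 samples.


Linear convolution output length:
L = N + M - 1
  = 536 + 375 - 1
  = 910 samples

910


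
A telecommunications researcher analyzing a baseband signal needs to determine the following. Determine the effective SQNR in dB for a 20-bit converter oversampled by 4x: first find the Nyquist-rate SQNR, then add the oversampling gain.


Step 1 — baseline SQNR at Nyquist:
SQNR_base = 6.02*N + 1.76
          = 6.02*20 + 1.76
          = 122.16 dB

Step 2 — oversampling processing gain:
G = 10*log10(OSR) = 10*log10(4) = 6.02 dB

Step 3 — total:
SQNR_total = 122.16 + 6.02 = 128.18 dB

Base SQNR = 122.16 dB; oversampled SQNR = 128.18 dB


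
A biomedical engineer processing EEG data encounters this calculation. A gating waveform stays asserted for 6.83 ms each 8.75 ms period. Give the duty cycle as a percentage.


Duty cycle as a percentage:
DC = (t_on / T) * 100
   = (6.83 / 8.75) * 100
   = 0.780571 * 100
   = 78.06 %

78.06 %


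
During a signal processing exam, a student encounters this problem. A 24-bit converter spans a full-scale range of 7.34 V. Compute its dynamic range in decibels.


Dynamic range from full-scale to LSB:
V_min = V_max / 2^bits = 7.34 / 2^24
DR = 20 * log10(V_max / V_min)
   = 20 * log10(2^24)
   = 20 * 24 * log10(2)
   = 144.49 dB

144.49 dB


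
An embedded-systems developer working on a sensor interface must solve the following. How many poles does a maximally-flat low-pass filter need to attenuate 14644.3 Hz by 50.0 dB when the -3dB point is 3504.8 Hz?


Butterworth filter order formula:
n = log10(10^(A/10) - 1) / (2 * log10(f_stop/f_pass))
10^(50.0/10) - 1 = 99999.0
f_stop/f_pass = 14644.3 / 3504.8 = 4.1784
n = 4.0257 -> ceil = 5

5


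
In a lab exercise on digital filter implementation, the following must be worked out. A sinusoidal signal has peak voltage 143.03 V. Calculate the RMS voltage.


RMS voltage for a sinusoidal waveform:
V_rms = V_peak / sqrt(2)
      = 143.03 / 1.414214
      = 101.137 V

101.137 V


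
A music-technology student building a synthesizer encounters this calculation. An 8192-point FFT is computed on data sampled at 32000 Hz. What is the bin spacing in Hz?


DFT frequency resolution:
df = fs / N
   = 32000 / 8192
   = 3.9062 Hz

3.9062 Hz


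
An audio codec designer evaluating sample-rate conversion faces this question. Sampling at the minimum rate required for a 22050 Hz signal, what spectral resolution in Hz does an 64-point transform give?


Step 1 — Nyquist sampling rate:
fs = 2 * fmax = 2 * 22050 = 44100 Hz

Step 2 — DFT bin spacing:
df = fs / N = 44100 / 64 = 689.0625 Hz

689.0625 Hz


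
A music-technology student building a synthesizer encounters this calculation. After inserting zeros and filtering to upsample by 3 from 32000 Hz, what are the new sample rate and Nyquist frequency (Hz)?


Step 1 — output sample rate after interpolation by L:
fs_out = L * fs_in = 3 * 32000 = 96000 Hz

Step 2 — Nyquist frequency of the output stream:
f_Nyq = fs_out / 2 = 96000 / 2 = 48000.0 Hz

fs_out = 96000 Hz; f_Nyquist = 48000.0 Hz


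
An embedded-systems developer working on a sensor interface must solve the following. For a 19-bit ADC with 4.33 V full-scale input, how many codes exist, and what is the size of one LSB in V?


Step 1 — number of quantization levels:
L = 2^N = 2^19 = 524288

Step 2 — LSB step size:
delta = Vfs / L
      = 4.33 / 524288
      = 8.26e-06 V

Levels = 524288; step size = 8.26e-06 V


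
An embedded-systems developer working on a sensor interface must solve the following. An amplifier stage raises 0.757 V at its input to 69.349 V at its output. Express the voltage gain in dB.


Voltage gain in dB:
G = 20 * log10(Vout / Vin)
  = 20 * log10(69.349 / 0.757)
  = 20 * log10(91.610304)
  = 20 * 1.961944
  = 39.24 dB

39.24 dB


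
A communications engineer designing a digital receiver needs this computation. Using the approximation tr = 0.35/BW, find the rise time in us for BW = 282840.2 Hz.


Rise time from bandwidth relationship:
tr = 0.35 / BW
   = 0.35 / 282840.2
   = 1.237447859e-06 s
   = 1.2374 us

1.2374 us


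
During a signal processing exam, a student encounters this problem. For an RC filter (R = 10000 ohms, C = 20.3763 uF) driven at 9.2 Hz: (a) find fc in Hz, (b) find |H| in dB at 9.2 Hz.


Step 1 — cutoff frequency:
fc = 1 / (2*pi*R*C)
C = 20.3763 uF = 2.03763e-05 F
fc = 1 / (2*pi*10000*2.03763e-05)
   = 0.781079 Hz

Step 2 — magnitude at f = 9.2 Hz:
|H(f)| = 1 / sqrt(1 + (f/fc)^2)
f/fc = 9.2 / 0.781079 = 11.778578
|H| = 1 / sqrt(1 + 138.7349) = 0.0845956
|H|_dB = 20*log10(0.0845956) = -21.45 dB

fc = 0.781079 Hz; |H(9.2 Hz)| = -21.45 dB


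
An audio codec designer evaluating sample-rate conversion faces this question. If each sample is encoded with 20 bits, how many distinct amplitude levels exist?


Number of quantization levels = 2^N
= 2^20
= 1048576

1048576


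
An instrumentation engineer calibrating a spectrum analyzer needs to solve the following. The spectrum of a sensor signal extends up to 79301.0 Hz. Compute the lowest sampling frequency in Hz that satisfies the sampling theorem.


The Nyquist rate is twice the maximum frequency component.
fs_min = 2 * fmax
      = 2 * 79301.0
      = 158602.0 Hz

158602.0


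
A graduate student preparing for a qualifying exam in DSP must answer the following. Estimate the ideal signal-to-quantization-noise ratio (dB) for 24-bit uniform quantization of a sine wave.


Theoretical SNR for a full-scale sinusoid:
SNR = 6.02 * N + 1.76
    = 6.02 * 24 + 1.76
    = 144.48 + 1.76
    = 146.24 dB

146.24 dB


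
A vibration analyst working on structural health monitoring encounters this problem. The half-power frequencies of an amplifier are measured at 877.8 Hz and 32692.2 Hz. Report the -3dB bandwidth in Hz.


Bandwidth is the difference of -3dB frequencies:
BW = f_high - f_low
   = 32692.2 - 877.8
   = 31814.4 Hz

31814.4 Hz


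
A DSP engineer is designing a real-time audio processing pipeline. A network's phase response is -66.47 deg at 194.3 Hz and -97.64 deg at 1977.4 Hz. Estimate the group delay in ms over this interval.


Group delay from phase difference:
tau = -d(phi)/d(omega)
d(phi) = -31.17 deg = -0.544019 rad
d(omega) = 2*pi*(1977.4 - 194.3) = 11203.5477 rad/s
tau = -(-0.544019) / 11203.5477
    = 0.0486 ms

0.0486 ms


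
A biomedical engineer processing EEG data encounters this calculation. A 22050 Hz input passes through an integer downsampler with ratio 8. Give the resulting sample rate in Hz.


Decimation reduces the sample rate:
fs_out = fs_in / M
       = 22050 / 8
       = 2756.25 Hz

2756.25 Hz


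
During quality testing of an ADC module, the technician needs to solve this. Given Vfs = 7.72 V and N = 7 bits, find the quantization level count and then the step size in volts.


Step 1 — number of quantization levels:
L = 2^N = 2^7 = 128

Step 2 — LSB step size:
delta = Vfs / L
      = 7.72 / 128
      = 0.0603125 V

Levels = 128; step size = 0.0603125 V


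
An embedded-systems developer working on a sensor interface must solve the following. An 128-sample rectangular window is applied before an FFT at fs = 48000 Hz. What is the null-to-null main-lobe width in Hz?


Main lobe width for a rectangular window:
Width = 2 * fs / N
      = 2 * 48000 / 128
      = 96000 / 128
      = 750.0 Hz

750.0 Hz


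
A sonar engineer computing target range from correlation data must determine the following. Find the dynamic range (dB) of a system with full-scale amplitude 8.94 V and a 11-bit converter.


Dynamic range from full-scale to LSB:
V_min = V_max / 2^bits = 8.94 / 2^11
DR = 20 * log10(V_max / V_min)
   = 20 * log10(2^11)
   = 20 * 11 * log10(2)
   = 66.23 dB

66.23 dB


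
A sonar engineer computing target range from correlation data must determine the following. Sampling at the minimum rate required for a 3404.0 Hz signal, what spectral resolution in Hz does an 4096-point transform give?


Step 1 — Nyquist sampling rate:
fs = 2 * fmax = 2 * 3404.0 = 6808.0 Hz

Step 2 — DFT bin spacing:
df = fs / N = 6808.0 / 4096 = 1.6621 Hz

1.6621 Hz


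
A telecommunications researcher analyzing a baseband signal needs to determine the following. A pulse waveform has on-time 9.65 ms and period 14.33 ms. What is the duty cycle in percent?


Duty cycle as a percentage:
DC = (t_on / T) * 100
   = (9.65 / 14.33) * 100
   = 0.673412 * 100
   = 67.34 %

67.34 %


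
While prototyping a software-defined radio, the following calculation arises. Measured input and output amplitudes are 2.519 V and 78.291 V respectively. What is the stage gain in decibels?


Voltage gain in dB:
G = 20 * log10(Vout / Vin)
  = 20 * log10(78.291 / 2.519)
  = 20 * log10(31.080191)
  = 20 * 1.492484
  = 29.85 dB

29.85 dB


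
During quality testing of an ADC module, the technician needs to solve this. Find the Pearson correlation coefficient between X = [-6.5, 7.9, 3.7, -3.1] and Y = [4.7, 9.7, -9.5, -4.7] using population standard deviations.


Pearson correlation coefficient (population):
r = cov(X,Y) / (std(X) * std(Y))
Mean X = 0.5, Mean Y = 0.05
Cov(X,Y) = 6.35
Std(X) = 5.633826, Std(Y) = 7.558274
r = 0.1491

0.1491


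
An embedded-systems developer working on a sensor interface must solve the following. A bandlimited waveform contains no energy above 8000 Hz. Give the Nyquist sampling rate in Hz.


The Nyquist rate is twice the maximum frequency component.
fs_min = 2 * fmax
      = 2 * 8000
      = 16000 Hz

16000


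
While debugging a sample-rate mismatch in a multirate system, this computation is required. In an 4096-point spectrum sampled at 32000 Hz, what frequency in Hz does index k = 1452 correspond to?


Frequency of DFT bin k:
f_k = k * fs / N
    = 1452 * 32000 / 4096
    = 46464000 / 4096
    = 11343.75 Hz

11343.75 Hz


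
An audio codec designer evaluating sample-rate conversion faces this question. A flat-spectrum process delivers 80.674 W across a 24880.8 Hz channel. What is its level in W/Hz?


Power spectral density:
PSD = P / BW
    = 80.674 / 24880.8
    = 0.00324242 W/Hz

0.00324242 W/Hz


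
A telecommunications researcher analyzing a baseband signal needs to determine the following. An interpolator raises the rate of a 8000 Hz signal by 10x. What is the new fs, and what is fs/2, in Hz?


Step 1 — output sample rate after interpolation by L:
fs_out = L * fs_in = 10 * 8000 = 80000 Hz

Step 2 — Nyquist frequency of the output stream:
f_Nyq = fs_out / 2 = 80000 / 2 = 40000.0 Hz

fs_out = 80000 Hz; f_Nyquist = 40000.0 Hz


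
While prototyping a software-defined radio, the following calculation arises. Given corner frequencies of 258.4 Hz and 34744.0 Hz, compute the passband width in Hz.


Bandwidth is the difference of -3dB frequencies:
BW = f_high - f_low
   = 34744.0 - 258.4
   = 34485.6 Hz

34485.6 Hz


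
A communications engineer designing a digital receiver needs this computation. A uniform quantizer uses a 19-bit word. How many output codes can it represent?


Number of quantization levels = 2^N
= 2^19
= 524288

524288


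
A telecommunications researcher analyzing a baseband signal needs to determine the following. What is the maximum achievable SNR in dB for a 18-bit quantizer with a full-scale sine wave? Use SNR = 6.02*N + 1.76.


Theoretical SNR for a full-scale sinusoid:
SNR = 6.02 * N + 1.76
    = 6.02 * 18 + 1.76
    = 108.36 + 1.76
    = 110.12 dB

110.12 dB


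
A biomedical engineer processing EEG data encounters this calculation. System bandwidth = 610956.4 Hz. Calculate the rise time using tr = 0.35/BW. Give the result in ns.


Rise time from bandwidth relationship:
tr = 0.35 / BW
   = 0.35 / 610956.4
   = 5.728723032e-07 s
   = 572.8723 ns

572.8723 ns


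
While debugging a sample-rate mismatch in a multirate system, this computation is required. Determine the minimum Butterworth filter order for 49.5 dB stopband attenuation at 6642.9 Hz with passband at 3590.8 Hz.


Butterworth filter order formula:
n = log10(10^(A/10) - 1) / (2 * log10(f_stop/f_pass))
10^(49.5/10) - 1 = 89124.0938
f_stop/f_pass = 6642.9 / 3590.8 = 1.85
n = 9.2639 -> ceil = 10

10


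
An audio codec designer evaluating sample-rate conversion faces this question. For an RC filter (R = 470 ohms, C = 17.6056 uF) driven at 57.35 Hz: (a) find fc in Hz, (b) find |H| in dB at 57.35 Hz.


Step 1 — cutoff frequency:
fc = 1 / (2*pi*R*C)
C = 17.6056 uF = 1.76056e-05 F
fc = 1 / (2*pi*470*1.76056e-05)
   = 19.2341 Hz

Step 2 — magnitude at f = 57.35 Hz:
|H(f)| = 1 / sqrt(1 + (f/fc)^2)
f/fc = 57.35 / 19.2341 = 2.981684
|H| = 1 / sqrt(1 + 8.890439) = 0.3179744
|H|_dB = 20*log10(0.3179744) = -9.95 dB

fc = 19.2341 Hz; |H(57.35 Hz)| = -9.95 dB


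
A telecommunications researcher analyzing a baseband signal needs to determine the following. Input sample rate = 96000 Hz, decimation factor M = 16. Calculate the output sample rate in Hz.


Decimation reduces the sample rate:
fs_out = fs_in / M
       = 96000 / 16
       = 6000.0 Hz

6000.0 Hz


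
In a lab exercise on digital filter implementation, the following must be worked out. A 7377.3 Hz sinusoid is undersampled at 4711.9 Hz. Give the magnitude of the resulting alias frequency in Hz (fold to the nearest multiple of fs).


Compute the nearest integer multiple of fs to the signal:
n = round(7377.3 / 4711.9) = 2
f_alias = |7377.3 - 2 * 4711.9|
        = |7377.3 - 9423.8|
        = 2046.5 Hz

2046.5


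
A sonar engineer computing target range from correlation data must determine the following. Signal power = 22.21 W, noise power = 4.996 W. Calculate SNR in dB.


SNR in decibels:
SNR = 10 * log10(Ps / Pn)
    = 10 * log10(22.21 / 4.996)
    = 10 * log10(4.4456)
    = 10 * 0.6479
    = 6.48 dB

6.48 dB


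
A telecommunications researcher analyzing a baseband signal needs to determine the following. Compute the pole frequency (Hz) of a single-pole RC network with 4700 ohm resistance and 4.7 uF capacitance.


Cutoff frequency of a first-order RC filter:
fc = 1 / (2 * pi * R * C)
C = 4.7 uF = 4.7e-06 F
fc = 1 / (2 * pi * 4700 * 4.7e-06)
   = 1 / 0.1387955634356
   = 7.204841 Hz

7.204841 Hz


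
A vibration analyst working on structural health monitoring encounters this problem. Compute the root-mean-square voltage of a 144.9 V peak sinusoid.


RMS voltage for a sinusoidal waveform:
V_rms = V_peak / sqrt(2)
      = 144.9 / 1.414214
      = 102.46 V

102.46 V


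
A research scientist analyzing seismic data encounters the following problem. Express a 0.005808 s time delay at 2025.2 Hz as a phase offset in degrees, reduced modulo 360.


Phase shift from frequency and time delay:
phi = 360 * f * t_delay
    = 360 * 2025.2 * 0.005808
    = 4234.45 degrees
    mod 360 = 274.45 degrees

274.45 degrees


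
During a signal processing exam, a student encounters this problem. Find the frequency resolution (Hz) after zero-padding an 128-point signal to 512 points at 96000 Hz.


Frequency resolution after zero-padding:
N_padded = 128 * 4 = 512
df = fs / N_padded
   = 96000 / 512
   = 187.5 Hz

187.5 Hz


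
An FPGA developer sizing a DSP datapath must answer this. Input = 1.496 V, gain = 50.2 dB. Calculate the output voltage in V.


Output voltage from dB gain:
V_out = V_in * 10^(gain_dB / 20)
      = 1.496 * 10^(50.2 / 20)
      = 1.496 * 323.593657
      = 484.0961 V

484.0961 V


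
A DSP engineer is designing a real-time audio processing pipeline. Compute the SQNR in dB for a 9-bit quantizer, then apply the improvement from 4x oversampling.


Step 1 — baseline SQNR at Nyquist:
SQNR_base = 6.02*N + 1.76
          = 6.02*9 + 1.76
          = 55.94 dB

Step 2 — oversampling processing gain:
G = 10*log10(OSR) = 10*log10(4) = 6.02 dB

Step 3 — total:
SQNR_total = 55.94 + 6.02 = 61.96 dB

Base SQNR = 55.94 dB; oversampled SQNR = 61.96 dB


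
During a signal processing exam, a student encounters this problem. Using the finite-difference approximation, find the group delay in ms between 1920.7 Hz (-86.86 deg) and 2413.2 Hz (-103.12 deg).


Group delay from phase difference:
tau = -d(phi)/d(omega)
d(phi) = -16.26 deg = -0.283791 rad
d(omega) = 2*pi*(2413.2 - 1920.7) = 3094.4688 rad/s
tau = -(-0.283791) / 3094.4688
    = 0.0917 ms

0.0917 ms


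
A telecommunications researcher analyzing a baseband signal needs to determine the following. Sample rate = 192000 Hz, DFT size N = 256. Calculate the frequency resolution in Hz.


DFT frequency resolution:
df = fs / N
   = 192000 / 256
   = 750.0 Hz

750.0 Hz


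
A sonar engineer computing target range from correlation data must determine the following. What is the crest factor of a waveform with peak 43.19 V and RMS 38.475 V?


Crest factor is the ratio of peak to RMS:
CF = V_peak / V_rms
   = 43.19 / 38.475
   = 1.1225

1.1225


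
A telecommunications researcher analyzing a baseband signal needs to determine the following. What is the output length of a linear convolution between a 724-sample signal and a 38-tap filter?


Linear convolution output length:
L = N + M - 1
  = 724 + 38 - 1
  = 761 samples

761


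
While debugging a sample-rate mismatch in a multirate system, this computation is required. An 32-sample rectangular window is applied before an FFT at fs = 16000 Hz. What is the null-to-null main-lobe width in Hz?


Main lobe width for a rectangular window:
Width = 2 * fs / N
      = 2 * 16000 / 32
      = 32000 / 32
      = 1000.0 Hz

1000.0 Hz


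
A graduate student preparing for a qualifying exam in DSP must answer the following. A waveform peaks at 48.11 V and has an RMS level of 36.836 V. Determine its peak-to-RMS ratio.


Crest factor is the ratio of peak to RMS:
CF = V_peak / V_rms
   = 48.11 / 36.836
   = 1.3061

1.3061


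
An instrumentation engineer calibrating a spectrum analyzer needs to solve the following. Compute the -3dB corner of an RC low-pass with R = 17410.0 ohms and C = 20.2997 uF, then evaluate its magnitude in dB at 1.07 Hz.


Step 1 — cutoff frequency:
fc = 1 / (2*pi*R*C)
C = 20.2997 uF = 2.02997e-05 F
fc = 1 / (2*pi*17410.0*2.02997e-05)
   = 0.450331 Hz

Step 2 — magnitude at f = 1.07 Hz:
|H(f)| = 1 / sqrt(1 + (f/fc)^2)
f/fc = 1.07 / 0.450331 = 2.37603
|H| = 1 / sqrt(1 + 5.645519) = 0.3879141
|H|_dB = 20*log10(0.3879141) = -8.23 dB

fc = 0.450331 Hz; |H(1.07 Hz)| = -8.23 dB


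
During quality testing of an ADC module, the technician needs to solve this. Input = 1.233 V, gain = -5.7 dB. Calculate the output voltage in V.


Output voltage from dB gain:
V_out = V_in * 10^(gain_dB / 20)
      = 1.233 * 10^(-5.7 / 20)
      = 1.233 * 0.5188
      = 0.6397 V

0.6397 V


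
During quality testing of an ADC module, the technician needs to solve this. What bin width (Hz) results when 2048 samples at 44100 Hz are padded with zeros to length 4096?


Frequency resolution after zero-padding:
N_padded = 2048 * 2 = 4096
df = fs / N_padded
   = 44100 / 4096
   = 10.7666 Hz

10.7666 Hz


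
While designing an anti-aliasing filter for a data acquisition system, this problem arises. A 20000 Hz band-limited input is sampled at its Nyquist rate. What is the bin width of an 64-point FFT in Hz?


Step 1 — Nyquist sampling rate:
fs = 2 * fmax = 2 * 20000 = 40000 Hz

Step 2 — DFT bin spacing:
df = fs / N = 40000 / 64 = 625.0 Hz

625.0 Hz


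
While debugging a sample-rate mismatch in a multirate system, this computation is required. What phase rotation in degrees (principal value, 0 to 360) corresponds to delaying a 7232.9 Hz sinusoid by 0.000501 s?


Phase shift from frequency and time delay:
phi = 360 * f * t_delay
    = 360 * 7232.9 * 0.000501
    = 1304.53 degrees
    mod 360 = 224.53 degrees

224.53 degrees


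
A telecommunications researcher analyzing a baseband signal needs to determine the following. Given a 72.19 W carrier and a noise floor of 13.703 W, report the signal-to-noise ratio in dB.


SNR in decibels:
SNR = 10 * log10(Ps / Pn)
    = 10 * log10(72.19 / 13.703)
    = 10 * log10(5.2682)
    = 10 * 0.7217
    = 7.22 dB

7.22 dB


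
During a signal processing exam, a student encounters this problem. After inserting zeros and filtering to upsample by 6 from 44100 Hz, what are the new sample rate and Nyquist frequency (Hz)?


Step 1 — output sample rate after interpolation by L:
fs_out = L * fs_in = 6 * 44100 = 264600 Hz

Step 2 — Nyquist frequency of the output stream:
f_Nyq = fs_out / 2 = 264600 / 2 = 132300.0 Hz

fs_out = 264600 Hz; f_Nyquist = 132300.0 Hz


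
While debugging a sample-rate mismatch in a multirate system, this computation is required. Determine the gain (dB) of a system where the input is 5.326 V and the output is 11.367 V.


Voltage gain in dB:
G = 20 * log10(Vout / Vin)
  = 20 * log10(11.367 / 5.326)
  = 20 * log10(2.134247)
  = 20 * 0.329245
  = 6.58 dB

6.58 dB


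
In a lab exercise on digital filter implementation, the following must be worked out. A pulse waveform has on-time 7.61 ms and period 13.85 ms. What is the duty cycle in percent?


Duty cycle as a percentage:
DC = (t_on / T) * 100
   = (7.61 / 13.85) * 100
   = 0.549458 * 100
   = 54.95 %

54.95 %


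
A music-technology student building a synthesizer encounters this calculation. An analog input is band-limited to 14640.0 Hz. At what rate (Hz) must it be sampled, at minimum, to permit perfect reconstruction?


The Nyquist rate is twice the maximum frequency component.
fs_min = 2 * fmax
      = 2 * 14640.0
      = 29280.0 Hz

29280.0


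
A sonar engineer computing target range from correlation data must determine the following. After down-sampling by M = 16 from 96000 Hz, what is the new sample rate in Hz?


Decimation reduces the sample rate:
fs_out = fs_in / M
       = 96000 / 16
       = 6000.0 Hz

6000.0 Hz


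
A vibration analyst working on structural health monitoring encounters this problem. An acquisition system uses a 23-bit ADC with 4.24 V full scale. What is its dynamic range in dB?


Dynamic range from full-scale to LSB:
V_min = V_max / 2^bits = 4.24 / 2^23
DR = 20 * log10(V_max / V_min)
   = 20 * log10(2^23)
   = 20 * 23 * log10(2)
   = 138.47 dB

138.47 dB


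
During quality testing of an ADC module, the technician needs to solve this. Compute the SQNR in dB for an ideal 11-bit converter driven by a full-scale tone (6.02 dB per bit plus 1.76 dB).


Theoretical SNR for a full-scale sinusoid:
SNR = 6.02 * N + 1.76
    = 6.02 * 11 + 1.76
    = 66.22 + 1.76
    = 67.98 dB

67.98 dB


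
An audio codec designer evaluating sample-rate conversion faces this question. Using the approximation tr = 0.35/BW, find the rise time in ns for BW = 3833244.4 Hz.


Rise time from bandwidth relationship:
tr = 0.35 / BW
   = 0.35 / 3833244.4
   = 9.130646614e-08 s
   = 91.3065 ns

91.3065 ns


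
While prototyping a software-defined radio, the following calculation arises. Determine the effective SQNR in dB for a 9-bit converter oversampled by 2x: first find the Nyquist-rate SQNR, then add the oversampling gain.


Step 1 — baseline SQNR at Nyquist:
SQNR_base = 6.02*N + 1.76
          = 6.02*9 + 1.76
          = 55.94 dB

Step 2 — oversampling processing gain:
G = 10*log10(OSR) = 10*log10(2) = 3.01 dB

Step 3 — total:
SQNR_total = 55.94 + 3.01 = 58.95 dB

Base SQNR = 55.94 dB; oversampled SQNR = 58.95 dB


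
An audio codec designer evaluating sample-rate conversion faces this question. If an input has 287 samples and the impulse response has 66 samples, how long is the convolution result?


Linear convolution output length:
L = N + M - 1
  = 287 + 66 - 1
  = 352 samples

352


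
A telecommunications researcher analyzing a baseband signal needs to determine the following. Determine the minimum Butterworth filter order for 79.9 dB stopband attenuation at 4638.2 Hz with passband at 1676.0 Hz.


Butterworth filter order formula:
n = log10(10^(A/10) - 1) / (2 * log10(f_stop/f_pass))
10^(79.9/10) - 1 = 97723721.0956
f_stop/f_pass = 4638.2 / 1676.0 = 2.7674
n = 9.0369 -> ceil = 10

10


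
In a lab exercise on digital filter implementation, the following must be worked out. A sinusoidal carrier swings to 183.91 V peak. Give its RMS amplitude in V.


RMS voltage for a sinusoidal waveform:
V_rms = V_peak / sqrt(2)
      = 183.91 / 1.414214
      = 130.044 V

130.044 V


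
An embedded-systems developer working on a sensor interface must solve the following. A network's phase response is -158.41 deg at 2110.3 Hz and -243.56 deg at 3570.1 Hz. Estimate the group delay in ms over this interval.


Group delay from phase difference:
tau = -d(phi)/d(omega)
d(phi) = -85.15 deg = -1.486148 rad
d(omega) = 2*pi*(3570.1 - 2110.3) = 9172.1939 rad/s
tau = -(-1.486148) / 9172.1939
    = 0.162 ms

0.162 ms


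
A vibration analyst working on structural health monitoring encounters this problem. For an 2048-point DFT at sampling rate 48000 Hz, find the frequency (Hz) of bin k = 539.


Frequency of DFT bin k:
f_k = k * fs / N
    = 539 * 48000 / 2048
    = 25872000 / 2048
    = 12632.812 Hz

12632.812 Hz


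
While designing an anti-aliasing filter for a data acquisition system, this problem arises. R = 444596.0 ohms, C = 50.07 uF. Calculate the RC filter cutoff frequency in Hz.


Cutoff frequency of a first-order RC filter:
fc = 1 / (2 * pi * R * C)
C = 50.07 uF = 5.007e-05 F
fc = 1 / (2 * pi * 444596.0 * 5.007e-05)
   = 1 / 139.86949627538
   = 0.00715 Hz

0.00715 Hz


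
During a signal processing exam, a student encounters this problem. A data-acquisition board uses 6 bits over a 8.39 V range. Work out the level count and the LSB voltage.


Step 1 — number of quantization levels:
L = 2^N = 2^6 = 64

Step 2 — LSB step size:
delta = Vfs / L
      = 8.39 / 64
      = 0.13109375 V

Levels = 64; step size = 0.13109375 V


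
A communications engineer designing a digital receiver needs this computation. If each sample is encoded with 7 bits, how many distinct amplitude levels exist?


Number of quantization levels = 2^N
= 2^7
= 128

128


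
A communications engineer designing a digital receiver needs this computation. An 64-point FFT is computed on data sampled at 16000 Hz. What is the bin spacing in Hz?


DFT frequency resolution:
df = fs / N
   = 16000 / 64
   = 250.0 Hz

250.0 Hz


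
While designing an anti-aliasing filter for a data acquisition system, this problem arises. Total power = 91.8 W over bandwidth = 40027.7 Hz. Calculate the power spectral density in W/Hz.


Power spectral density:
PSD = P / BW
    = 91.8 / 40027.7
    = 0.00229341 W/Hz

0.00229341 W/Hz


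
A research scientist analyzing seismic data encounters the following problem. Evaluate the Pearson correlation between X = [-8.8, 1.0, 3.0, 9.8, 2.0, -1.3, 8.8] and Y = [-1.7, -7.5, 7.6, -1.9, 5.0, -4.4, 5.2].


Pearson correlation coefficient (population):
r = cov(X,Y) / (std(X) * std(Y))
Mean X = 2.0714, Mean Y = 0.3286
Cov(X,Y) = 9.765102
Std(X) = 5.813461, Std(Y) = 5.225682
r = 0.3214

0.3214


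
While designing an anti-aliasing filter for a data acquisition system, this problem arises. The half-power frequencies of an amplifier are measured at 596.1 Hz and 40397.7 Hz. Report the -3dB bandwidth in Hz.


Bandwidth is the difference of -3dB frequencies:
BW = f_high - f_low
   = 40397.7 - 596.1
   = 39801.6 Hz

39801.6 Hz


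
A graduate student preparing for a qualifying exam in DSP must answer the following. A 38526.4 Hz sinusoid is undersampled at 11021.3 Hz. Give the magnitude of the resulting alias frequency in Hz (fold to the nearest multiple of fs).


Compute the nearest integer multiple of fs to the signal:
n = round(38526.4 / 11021.3) = 3
f_alias = |38526.4 - 3 * 11021.3|
        = |38526.4 - 33063.9|
        = 5462.5 Hz

5462.5


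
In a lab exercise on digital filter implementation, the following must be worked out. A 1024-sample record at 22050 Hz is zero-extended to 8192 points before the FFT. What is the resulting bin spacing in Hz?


Frequency resolution after zero-padding:
N_padded = 1024 * 8 = 8192
df = fs / N_padded
   = 22050 / 8192
   = 2.6917 Hz

2.6917 Hz


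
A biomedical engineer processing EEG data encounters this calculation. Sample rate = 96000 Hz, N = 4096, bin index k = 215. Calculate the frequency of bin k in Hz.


Frequency of DFT bin k:
f_k = k * fs / N
    = 215 * 96000 / 4096
    = 20640000 / 4096
    = 5039.062 Hz

5039.062 Hz


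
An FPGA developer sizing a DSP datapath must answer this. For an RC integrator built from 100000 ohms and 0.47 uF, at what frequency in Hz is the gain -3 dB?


Cutoff frequency of a first-order RC filter:
fc = 1 / (2 * pi * R * C)
C = 0.47 uF = 4.7e-07 F
fc = 1 / (2 * pi * 100000 * 4.7e-07)
   = 1 / 0.29530970943744
   = 3.386275 Hz

3.386275 Hz


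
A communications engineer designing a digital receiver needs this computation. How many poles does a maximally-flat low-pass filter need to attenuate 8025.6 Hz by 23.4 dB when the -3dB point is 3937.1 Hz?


Butterworth filter order formula:
n = log10(10^(A/10) - 1) / (2 * log10(f_stop/f_pass))
10^(23.4/10) - 1 = 217.7762
f_stop/f_pass = 8025.6 / 3937.1 = 2.0385
n = 3.7795 -> ceil = 4

4


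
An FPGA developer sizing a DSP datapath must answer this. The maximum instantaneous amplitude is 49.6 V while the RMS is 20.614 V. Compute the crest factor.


Crest factor is the ratio of peak to RMS:
CF = V_peak / V_rms
   = 49.6 / 20.614
   = 2.4061

2.4061


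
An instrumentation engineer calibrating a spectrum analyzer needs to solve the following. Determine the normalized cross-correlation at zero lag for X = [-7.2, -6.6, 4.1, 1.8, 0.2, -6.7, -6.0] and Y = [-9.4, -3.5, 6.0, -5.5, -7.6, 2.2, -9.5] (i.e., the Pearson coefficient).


Pearson correlation coefficient (population):
r = cov(X,Y) / (std(X) * std(Y))
Mean X = -2.9143, Mean Y = -3.9
Cov(X,Y) = 9.522857
Std(X) = 4.422807, Std(Y) = 5.519317
r = 0.3901

0.3901


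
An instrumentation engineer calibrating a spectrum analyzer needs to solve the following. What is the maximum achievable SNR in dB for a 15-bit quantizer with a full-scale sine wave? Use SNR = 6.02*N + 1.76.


Theoretical SNR for a full-scale sinusoid:
SNR = 6.02 * N + 1.76
    = 6.02 * 15 + 1.76
    = 90.3 + 1.76
    = 92.06 dB

92.06 dB


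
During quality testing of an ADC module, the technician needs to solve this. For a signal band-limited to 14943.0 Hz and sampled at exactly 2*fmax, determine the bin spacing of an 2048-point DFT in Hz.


Step 1 — Nyquist sampling rate:
fs = 2 * fmax = 2 * 14943.0 = 29886.0 Hz

Step 2 — DFT bin spacing:
df = fs / N = 29886.0 / 2048 = 14.5928 Hz

14.5928 Hz


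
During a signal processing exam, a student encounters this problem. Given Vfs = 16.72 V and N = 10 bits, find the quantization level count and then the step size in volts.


Step 1 — number of quantization levels:
L = 2^N = 2^10 = 1024

Step 2 — LSB step size:
delta = Vfs / L
      = 16.72 / 1024
      = 0.01632812 V

Levels = 1024; step size = 0.01632812 V


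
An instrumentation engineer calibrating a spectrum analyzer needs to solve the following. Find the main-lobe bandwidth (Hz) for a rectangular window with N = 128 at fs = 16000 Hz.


Main lobe width for a rectangular window:
Width = 2 * fs / N
      = 2 * 16000 / 128
      = 32000 / 128
      = 250.0 Hz

250.0 Hz


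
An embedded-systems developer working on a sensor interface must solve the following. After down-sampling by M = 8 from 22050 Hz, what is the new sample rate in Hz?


Decimation reduces the sample rate:
fs_out = fs_in / M
       = 22050 / 8
       = 2756.25 Hz

2756.25 Hz


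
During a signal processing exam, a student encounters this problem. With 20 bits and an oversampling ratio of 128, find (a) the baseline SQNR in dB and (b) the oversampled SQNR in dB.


Step 1 — baseline SQNR at Nyquist:
SQNR_base = 6.02*N + 1.76
          = 6.02*20 + 1.76
          = 122.16 dB

Step 2 — oversampling processing gain:
G = 10*log10(OSR) = 10*log10(128) = 21.07 dB

Step 3 — total:
SQNR_total = 122.16 + 21.07 = 143.23 dB

Base SQNR = 122.16 dB; oversampled SQNR = 143.23 dB


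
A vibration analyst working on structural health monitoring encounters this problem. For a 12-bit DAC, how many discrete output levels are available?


Number of quantization levels = 2^N
= 2^12
= 4096

4096


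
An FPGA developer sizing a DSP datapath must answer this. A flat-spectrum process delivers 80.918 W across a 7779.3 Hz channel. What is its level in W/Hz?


Power spectral density:
PSD = P / BW
    = 80.918 / 7779.3
    = 0.01040171 W/Hz

0.01040171 W/Hz


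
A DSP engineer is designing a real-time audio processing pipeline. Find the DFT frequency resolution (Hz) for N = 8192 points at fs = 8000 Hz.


DFT frequency resolution:
df = fs / N
   = 8000 / 8192
   = 0.9766 Hz

0.9766 Hz


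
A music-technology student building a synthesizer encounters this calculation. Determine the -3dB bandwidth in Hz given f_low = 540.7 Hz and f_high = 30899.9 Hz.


Bandwidth is the difference of -3dB frequencies:
BW = f_high - f_low
   = 30899.9 - 540.7
   = 30359.2 Hz

30359.2 Hz


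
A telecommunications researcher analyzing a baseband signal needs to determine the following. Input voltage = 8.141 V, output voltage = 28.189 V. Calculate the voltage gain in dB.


Voltage gain in dB:
G = 20 * log10(Vout / Vin)
  = 20 * log10(28.189 / 8.141)
  = 20 * log10(3.462597)
  = 20 * 0.539402
  = 10.79 dB

10.79 dB


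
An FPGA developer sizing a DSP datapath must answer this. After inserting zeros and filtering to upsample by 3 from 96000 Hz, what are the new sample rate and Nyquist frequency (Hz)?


Step 1 — output sample rate after interpolation by L:
fs_out = L * fs_in = 3 * 96000 = 288000 Hz

Step 2 — Nyquist frequency of the output stream:
f_Nyq = fs_out / 2 = 288000 / 2 = 144000.0 Hz

fs_out = 288000 Hz; f_Nyquist = 144000.0 Hz


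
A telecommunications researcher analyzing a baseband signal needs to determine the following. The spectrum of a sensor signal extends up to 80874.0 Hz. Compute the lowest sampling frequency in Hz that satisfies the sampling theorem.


The Nyquist rate is twice the maximum frequency component.
fs_min = 2 * fmax
      = 2 * 80874.0
      = 161748.0 Hz

161748.0


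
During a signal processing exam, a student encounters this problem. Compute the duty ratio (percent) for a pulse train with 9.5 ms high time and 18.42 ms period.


Duty cycle as a percentage:
DC = (t_on / T) * 100
   = (9.5 / 18.42) * 100
   = 0.515744 * 100
   = 51.57 %

51.57 %


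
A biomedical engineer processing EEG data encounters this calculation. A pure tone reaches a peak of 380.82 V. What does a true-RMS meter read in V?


RMS voltage for a sinusoidal waveform:
V_rms = V_peak / sqrt(2)
      = 380.82 / 1.414214
      = 269.28 V

269.28 V


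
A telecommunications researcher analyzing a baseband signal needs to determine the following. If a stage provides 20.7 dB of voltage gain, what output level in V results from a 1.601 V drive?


Output voltage from dB gain:
V_out = V_in * 10^(gain_dB / 20)
      = 1.601 * 10^(20.7 / 20)
      = 1.601 * 10.839269
      = 17.3537 V

17.3537 V


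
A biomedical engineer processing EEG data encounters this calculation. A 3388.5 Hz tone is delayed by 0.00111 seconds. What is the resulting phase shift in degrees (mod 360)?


Phase shift from frequency and time delay:
phi = 360 * f * t_delay
    = 360 * 3388.5 * 0.00111
    = 1354.04 degrees
    mod 360 = 274.04 degrees

274.04 degrees


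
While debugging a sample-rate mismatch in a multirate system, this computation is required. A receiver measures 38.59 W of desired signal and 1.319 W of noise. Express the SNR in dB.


SNR in decibels:
SNR = 10 * log10(Ps / Pn)
    = 10 * log10(38.59 / 1.319)
    = 10 * log10(29.257)
    = 10 * 1.4662
    = 14.66 dB

14.66 dB


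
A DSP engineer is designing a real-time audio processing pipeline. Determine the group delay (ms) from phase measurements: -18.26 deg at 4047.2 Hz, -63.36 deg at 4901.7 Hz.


Group delay from phase difference:
tau = -d(phi)/d(omega)
d(phi) = -45.1 deg = -0.787143 rad
d(omega) = 2*pi*(4901.7 - 4047.2) = 5368.9818 rad/s
tau = -(-0.787143) / 5368.9818
    = 0.1466 ms

0.1466 ms


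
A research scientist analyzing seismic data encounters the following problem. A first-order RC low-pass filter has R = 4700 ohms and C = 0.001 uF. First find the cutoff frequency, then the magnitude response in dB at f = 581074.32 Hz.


Step 1 — cutoff frequency:
fc = 1 / (2*pi*R*C)
C = 0.001 uF = 1e-09 F
fc = 1 / (2*pi*4700*1e-09)
   = 33862.754 Hz

Step 2 — magnitude at f = 581074.32 Hz:
|H(f)| = 1 / sqrt(1 + (f/fc)^2)
f/fc = 581074.32 / 33862.754 = 17.159689
|H| = 1 / sqrt(1 + 294.454927) = 0.0581774
|H|_dB = 20*log10(0.0581774) = -24.7 dB

fc = 33862.754 Hz; |H(581074.32 Hz)| = -24.7 dB


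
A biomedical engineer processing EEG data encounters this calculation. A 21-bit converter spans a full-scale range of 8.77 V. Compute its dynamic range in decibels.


Dynamic range from full-scale to LSB:
V_min = V_max / 2^bits = 8.77 / 2^21
DR = 20 * log10(V_max / V_min)
   = 20 * log10(2^21)
   = 20 * 21 * log10(2)
   = 126.43 dB

126.43 dB


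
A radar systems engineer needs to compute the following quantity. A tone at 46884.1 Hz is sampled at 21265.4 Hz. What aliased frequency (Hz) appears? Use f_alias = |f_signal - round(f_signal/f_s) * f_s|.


Compute the nearest integer multiple of fs to the signal:
n = round(46884.1 / 21265.4) = 2
f_alias = |46884.1 - 2 * 21265.4|
        = |46884.1 - 42530.8|
        = 4353.3 Hz

4353.3


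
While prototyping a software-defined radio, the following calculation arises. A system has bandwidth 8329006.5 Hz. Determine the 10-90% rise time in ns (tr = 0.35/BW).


Rise time from bandwidth relationship:
tr = 0.35 / BW
   = 0.35 / 8329006.5
   = 4.202181857e-08 s
   = 42.0218 ns

42.0218 ns


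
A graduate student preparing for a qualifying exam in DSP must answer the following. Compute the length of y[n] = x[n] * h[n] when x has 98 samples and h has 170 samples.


Linear convolution output length:
L = N + M - 1
  = 98 + 170 - 1
  = 267 samples

267
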